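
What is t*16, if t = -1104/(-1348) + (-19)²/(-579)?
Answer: 610352/195123 ≈ 3.1280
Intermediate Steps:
t = 38147/195123 (t = -1104*(-1/1348) + 361*(-1/579) = 276/337 - 361/579 = 38147/195123 ≈ 0.19550)
t*16 = (38147/195123)*16 = 610352/195123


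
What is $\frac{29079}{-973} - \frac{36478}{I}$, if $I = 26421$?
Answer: $- \frac{803789353}{25707633} \approx -31.267$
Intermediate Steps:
$\frac{29079}{-973} - \frac{36478}{I} = \frac{29079}{-973} - \frac{36478}{26421} = 29079 \left(- \frac{1}{973}\right) - \frac{36478}{26421} = - \frac{29079}{973} - \frac{36478}{26421} = - \frac{803789353}{25707633}$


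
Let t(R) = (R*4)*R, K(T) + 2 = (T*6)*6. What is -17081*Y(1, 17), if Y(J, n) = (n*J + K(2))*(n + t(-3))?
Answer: -78760491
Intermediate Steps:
K(T) = -2 + 36*T (K(T) = -2 + (T*6)*6 = -2 + (6*T)*6 = -2 + 36*T)
t(R) = 4*R² (t(R) = (4*R)*R = 4*R²)
Y(J, n) = (36 + n)*(70 + J*n) (Y(J, n) = (n*J + (-2 + 36*2))*(n + 4*(-3)²) = (J*n + (-2 + 72))*(n + 4*9) = (J*n + 70)*(n + 36) = (70 + J*n)*(36 + n) = (36 + n)*(70 + J*n))
-17081*Y(1, 17) = -17081*(2520 + 70*17 + 1*17² + 36*1*17) = -17081*(2520 + 1190 + 1*289 + 612) = -17081*(2520 + 1190 + 289 + 612) = -17081*4611 = -78760491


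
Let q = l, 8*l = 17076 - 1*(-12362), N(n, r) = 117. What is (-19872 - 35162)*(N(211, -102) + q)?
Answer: -417900679/2 ≈ -2.0895e+8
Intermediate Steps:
l = 14719/4 (l = (17076 - 1*(-12362))/8 = (17076 + 12362)/8 = (1/8)*29438 = 14719/4 ≈ 3679.8)
q = 14719/4 ≈ 3679.8
(-19872 - 35162)*(N(211, -102) + q) = (-19872 - 35162)*(117 + 14719/4) = -55034*15187/4 = -417900679/2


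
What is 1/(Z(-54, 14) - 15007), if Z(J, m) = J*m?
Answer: -1/15763 ≈ -6.3440e-5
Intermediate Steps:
1/(Z(-54, 14) - 15007) = 1/(-54*14 - 15007) = 1/(-756 - 15007) = 1/(-15763) = -1/15763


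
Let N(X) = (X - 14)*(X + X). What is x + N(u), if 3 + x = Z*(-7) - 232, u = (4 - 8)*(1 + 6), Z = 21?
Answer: 1970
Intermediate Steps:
u = -28 (u = -4*7 = -28)
N(X) = 2*X*(-14 + X) (N(X) = (-14 + X)*(2*X) = 2*X*(-14 + X))
x = -382 (x = -3 + (21*(-7) - 232) = -3 + (-147 - 232) = -3 - 379 = -382)
x + N(u) = -382 + 2*(-28)*(-14 - 28) = -382 + 2*(-28)*(-42) = -382 + 2352 = 1970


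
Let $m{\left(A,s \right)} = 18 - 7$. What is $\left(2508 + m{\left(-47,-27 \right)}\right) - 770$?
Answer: $1749$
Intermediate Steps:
$m{\left(A,s \right)} = 11$ ($m{\left(A,s \right)} = 18 - 7 = 11$)
$\left(2508 + m{\left(-47,-27 \right)}\right) - 770 = \left(2508 + 11\right) - 770 = 2519 - 770 = 1749$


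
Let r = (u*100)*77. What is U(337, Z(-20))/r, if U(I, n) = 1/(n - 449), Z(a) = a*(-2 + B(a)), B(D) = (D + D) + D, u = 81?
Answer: 1/493346700 ≈ 2.0270e-9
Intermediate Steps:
r = 623700 (r = (81*100)*77 = 8100*77 = 623700)
B(D) = 3*D (B(D) = 2*D + D = 3*D)
Z(a) = a*(-2 + 3*a)
U(I, n) = 1/(-449 + n)
U(337, Z(-20))/r = 1/(-449 - 20*(-2 + 3*(-20))*623700) = (1/623700)/(-449 - 20*(-2 - 60)) = (1/623700)/(-449 - 20*(-62)) = (1/623700)/(-449 + 1240) = (1/623700)/791 = (1/791)*(1/623700) = 1/493346700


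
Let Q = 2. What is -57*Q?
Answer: -114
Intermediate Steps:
-57*Q = -57*2 = -114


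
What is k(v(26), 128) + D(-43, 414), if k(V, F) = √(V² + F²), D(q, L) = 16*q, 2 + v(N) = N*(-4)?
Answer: -688 + 2*√6905 ≈ -521.81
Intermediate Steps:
v(N) = -2 - 4*N (v(N) = -2 + N*(-4) = -2 - 4*N)
k(V, F) = √(F² + V²)
k(v(26), 128) + D(-43, 414) = √(128² + (-2 - 4*26)²) + 16*(-43) = √(16384 + (-2 - 104)²) - 688 = √(16384 + (-106)²) - 688 = √(16384 + 11236) - 688 = √27620 - 688 = 2*√6905 - 688 = -688 + 2*√6905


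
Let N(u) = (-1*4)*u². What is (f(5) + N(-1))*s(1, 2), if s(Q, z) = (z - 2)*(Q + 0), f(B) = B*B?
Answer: 0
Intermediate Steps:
f(B) = B²
N(u) = -4*u²
s(Q, z) = Q*(-2 + z) (s(Q, z) = (-2 + z)*Q = Q*(-2 + z))
(f(5) + N(-1))*s(1, 2) = (5² - 4*(-1)²)*(1*(-2 + 2)) = (25 - 4*1)*(1*0) = (25 - 4)*0 = 21*0 = 0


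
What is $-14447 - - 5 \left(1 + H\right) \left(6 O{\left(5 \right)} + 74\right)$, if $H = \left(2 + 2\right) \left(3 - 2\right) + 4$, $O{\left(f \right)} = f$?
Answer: $-9767$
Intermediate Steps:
$H = 8$ ($H = 4 \cdot 1 + 4 = 4 + 4 = 8$)
$-14447 - - 5 \left(1 + H\right) \left(6 O{\left(5 \right)} + 74\right) = -14447 - - 5 \left(1 + 8\right) \left(6 \cdot 5 + 74\right) = -14447 - \left(-5\right) 9 \left(30 + 74\right) = -14447 - \left(-45\right) 104 = -14447 - -4680 = -14447 + 4680 = -9767$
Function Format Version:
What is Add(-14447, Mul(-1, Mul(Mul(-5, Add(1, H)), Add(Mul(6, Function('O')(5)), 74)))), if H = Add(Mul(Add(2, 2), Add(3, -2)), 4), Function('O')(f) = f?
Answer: -9767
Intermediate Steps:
H = 8 (H = Add(Mul(4, 1), 4) = Add(4, 4) = 8)
Add(-14447, Mul(-1, Mul(Mul(-5, Add(1, H)), Add(Mul(6, Function('O')(5)), 74)))) = Add(-14447, Mul(-1, Mul(Mul(-5, Add(1, 8)), Add(Mul(6, 5), 74)))) = Add(-14447, Mul(-1, Mul(Mul(-5, 9), Add(30, 74)))) = Add(-14447, Mul(-1, Mul(-45, 104))) = Add(-14447, Mul(-1, -4680)) = Add(-14447, 4680) = -9767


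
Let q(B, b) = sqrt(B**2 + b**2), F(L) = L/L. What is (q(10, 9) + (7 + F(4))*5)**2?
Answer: (40 + sqrt(181))**2 ≈ 2857.3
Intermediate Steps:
F(L) = 1
(q(10, 9) + (7 + F(4))*5)**2 = (sqrt(10**2 + 9**2) + (7 + 1)*5)**2 = (sqrt(100 + 81) + 8*5)**2 = (sqrt(181) + 40)**2 = (40 + sqrt(181))**2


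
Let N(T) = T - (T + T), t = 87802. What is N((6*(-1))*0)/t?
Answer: 0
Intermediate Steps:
N(T) = -T (N(T) = T - 2*T = -T)
N((6*(-1))*0)/t = -6*(-1)*0/87802 = -(-6)*0*(1/87802) = -1*0*(1/87802) = 0*(1/87802) = 0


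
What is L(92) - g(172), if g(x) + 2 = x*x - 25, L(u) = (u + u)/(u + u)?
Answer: -29556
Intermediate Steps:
L(u) = 1 (L(u) = (2*u)/((2*u)) = (2*u)*(1/(2*u)) = 1)
g(x) = -27 + x² (g(x) = -2 + (x*x - 25) = -2 + (x² - 25) = -2 + (-25 + x²) = -27 + x²)
L(92) - g(172) = 1 - (-27 + 172²) = 1 - (-27 + 29584) = 1 - 1*29557 = 1 - 29557 = -29556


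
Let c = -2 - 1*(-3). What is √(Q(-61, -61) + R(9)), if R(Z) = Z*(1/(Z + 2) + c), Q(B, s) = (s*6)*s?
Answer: √2702634/11 ≈ 149.45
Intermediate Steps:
c = 1 (c = -2 + 3 = 1)
Q(B, s) = 6*s² (Q(B, s) = (6*s)*s = 6*s²)
R(Z) = Z*(1 + 1/(2 + Z)) (R(Z) = Z*(1/(Z + 2) + 1) = Z*(1/(2 + Z) + 1) = Z*(1 + 1/(2 + Z)))
√(Q(-61, -61) + R(9)) = √(6*(-61)² + 9*(3 + 9)/(2 + 9)) = √(6*3721 + 9*12/11) = √(22326 + 9*(1/11)*12) = √(22326 + 108/11) = √(245694/11) = √2702634/11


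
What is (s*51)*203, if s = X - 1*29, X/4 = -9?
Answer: -672945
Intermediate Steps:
X = -36 (X = 4*(-9) = -36)
s = -65 (s = -36 - 1*29 = -36 - 29 = -65)
(s*51)*203 = -65*51*203 = -3315*203 = -672945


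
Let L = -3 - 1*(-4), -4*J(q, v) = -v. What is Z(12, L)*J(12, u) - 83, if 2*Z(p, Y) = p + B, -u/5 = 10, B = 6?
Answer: -391/2 ≈ -195.50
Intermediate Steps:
u = -50 (u = -5*10 = -50)
J(q, v) = v/4 (J(q, v) = -(-1)*v/4 = v/4)
L = 1 (L = -3 + 4 = 1)
Z(p, Y) = 3 + p/2 (Z(p, Y) = (p + 6)/2 = (6 + p)/2 = 3 + p/2)
Z(12, L)*J(12, u) - 83 = (3 + (½)*12)*((¼)*(-50)) - 83 = (3 + 6)*(-25/2) - 83 = 9*(-25/2) - 83 = -225/2 - 83 = -391/2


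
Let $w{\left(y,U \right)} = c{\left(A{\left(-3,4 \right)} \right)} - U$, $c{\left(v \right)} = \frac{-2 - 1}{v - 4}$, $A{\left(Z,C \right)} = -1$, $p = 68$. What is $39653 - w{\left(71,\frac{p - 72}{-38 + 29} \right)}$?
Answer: $\frac{1784378}{45} \approx 39653.0$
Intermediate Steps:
$c{\left(v \right)} = - \frac{3}{-4 + v}$
$w{\left(y,U \right)} = \frac{3}{5} - U$ ($w{\left(y,U \right)} = - \frac{3}{-4 - 1} - U = - \frac{3}{-5} - U = \left(-3\right) \left(- \frac{1}{5}\right) - U = \frac{3}{5} - U$)
$39653 - w{\left(71,\frac{p - 72}{-38 + 29} \right)} = 39653 - \left(\frac{3}{5} - \frac{68 - 72}{-38 + 29}\right) = 39653 - \left(\frac{3}{5} - - \frac{4}{-9}\right) = 39653 - \left(\frac{3}{5} - \left(-4\right) \left(- \frac{1}{9}\right)\right) = 39653 - \left(\frac{3}{5} - \frac{4}{9}\right) = 39653 - \frac{7}{45} = \frac{1784378}{45}$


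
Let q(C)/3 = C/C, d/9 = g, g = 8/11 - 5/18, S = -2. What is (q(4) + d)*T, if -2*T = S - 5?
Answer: 1085/44 ≈ 24.659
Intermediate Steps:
T = 7/2 (T = -(-2 - 5)/2 = -1/2*(-7) = 7/2 ≈ 3.5000)
g = 89/198 (g = 8*(1/11) - 5*1/18 = 8/11 - 5/18 = 89/198 ≈ 0.44949)
d = 89/22 (d = 9*(89/198) = 89/22 ≈ 4.0455)
q(C) = 3 (q(C) = 3*(C/C) = 3*1 = 3)
(q(4) + d)*T = (3 + 89/22)*(7/2) = (155/22)*(7/2) = 1085/44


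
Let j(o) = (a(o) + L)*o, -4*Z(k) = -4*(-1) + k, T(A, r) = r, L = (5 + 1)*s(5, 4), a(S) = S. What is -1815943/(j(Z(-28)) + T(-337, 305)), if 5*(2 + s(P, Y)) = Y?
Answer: -9079715/1489 ≈ -6097.9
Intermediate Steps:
s(P, Y) = -2 + Y/5
L = -36/5 (L = (5 + 1)*(-2 + (1/5)*4) = 6*(-2 + 4/5) = 6*(-6/5) = -36/5 ≈ -7.2000)
Z(k) = -1 - k/4 (Z(k) = -(-4*(-1) + k)/4 = -(4 + k)/4 = -1 - k/4)
j(o) = o*(-36/5 + o) (j(o) = (o - 36/5)*o = (-36/5 + o)*o = o*(-36/5 + o))
-1815943/(j(Z(-28)) + T(-337, 305)) = -1815943/((-1 - 1/4*(-28))*(-36 + 5*(-1 - 1/4*(-28)))/5 + 305) = -1815943/((-1 + 7)*(-36 + 5*(-1 + 7))/5 + 305) = -1815943/((1/5)*6*(-36 + 5*6) + 305) = -1815943/((1/5)*6*(-36 + 30) + 305) = -1815943/((1/5)*6*(-6) + 305) = -1815943/(-36/5 + 305) = -1815943/1489/5 = -1815943*5/1489 = -9079715/1489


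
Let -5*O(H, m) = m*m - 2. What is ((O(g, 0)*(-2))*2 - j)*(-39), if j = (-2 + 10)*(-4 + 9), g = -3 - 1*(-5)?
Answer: 8112/5 ≈ 1622.4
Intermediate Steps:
g = 2 (g = -3 + 5 = 2)
j = 40 (j = 8*5 = 40)
O(H, m) = ⅖ - m²/5 (O(H, m) = -(m*m - 2)/5 = -(m² - 2)/5 = -(-2 + m²)/5 = ⅖ - m²/5)
((O(g, 0)*(-2))*2 - j)*(-39) = (((⅖ - ⅕*0²)*(-2))*2 - 1*40)*(-39) = (((⅖ - ⅕*0)*(-2))*2 - 40)*(-39) = (((⅖ + 0)*(-2))*2 - 40)*(-39) = (((⅖)*(-2))*2 - 40)*(-39) = (-⅘*2 - 40)*(-39) = (-8/5 - 40)*(-39) = -208/5*(-39) = 8112/5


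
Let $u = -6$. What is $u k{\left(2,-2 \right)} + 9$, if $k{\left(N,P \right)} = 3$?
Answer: $-9$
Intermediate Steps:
$u k{\left(2,-2 \right)} + 9 = \left(-6\right) 3 + 9 = -18 + 9 = -9$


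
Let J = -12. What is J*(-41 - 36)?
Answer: 924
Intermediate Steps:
J*(-41 - 36) = -12*(-41 - 36) = -12*(-77) = 924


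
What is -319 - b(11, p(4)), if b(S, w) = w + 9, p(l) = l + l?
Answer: -336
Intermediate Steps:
p(l) = 2*l
b(S, w) = 9 + w
-319 - b(11, p(4)) = -319 - (9 + 2*4) = -319 - (9 + 8) = -319 - 1*17 = -319 - 17 = -336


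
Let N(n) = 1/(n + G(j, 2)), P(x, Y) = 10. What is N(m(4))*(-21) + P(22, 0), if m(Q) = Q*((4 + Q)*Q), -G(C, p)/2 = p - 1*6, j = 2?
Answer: 1339/136 ≈ 9.8456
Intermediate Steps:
G(C, p) = 12 - 2*p (G(C, p) = -2*(p - 1*6) = -2*(p - 6) = -2*(-6 + p) = 12 - 2*p)
m(Q) = Q**2*(4 + Q) (m(Q) = Q*(Q*(4 + Q)) = Q**2*(4 + Q))
N(n) = 1/(8 + n) (N(n) = 1/(n + (12 - 2*2)) = 1/(n + (12 - 4)) = 1/(n + 8) = 1/(8 + n))
N(m(4))*(-21) + P(22, 0) = -21/(8 + 4**2*(4 + 4)) + 10 = -21/(8 + 16*8) + 10 = -21/(8 + 128) + 10 = -21/136 + 10 = 1339/136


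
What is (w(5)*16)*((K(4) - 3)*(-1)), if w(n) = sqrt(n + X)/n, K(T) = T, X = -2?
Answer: -16*sqrt(3)/5 ≈ -5.5426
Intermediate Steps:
w(n) = sqrt(-2 + n)/n (w(n) = sqrt(n - 2)/n = sqrt(-2 + n)/n)
(w(5)*16)*((K(4) - 3)*(-1)) = ((sqrt(-2 + 5)/5)*16)*((4 - 3)*(-1)) = ((sqrt(3)/5)*16)*(1*(-1)) = (16*sqrt(3)/5)*(-1) = -16*sqrt(3)/5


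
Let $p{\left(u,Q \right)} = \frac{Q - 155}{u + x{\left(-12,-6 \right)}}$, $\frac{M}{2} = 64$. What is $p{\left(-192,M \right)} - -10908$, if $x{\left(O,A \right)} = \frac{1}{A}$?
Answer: $\frac{12577086}{1153} \approx 10908.0$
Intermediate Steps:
$M = 128$ ($M = 2 \cdot 64 = 128$)
$p{\left(u,Q \right)} = \frac{-155 + Q}{- \frac{1}{6} + u}$ ($p{\left(u,Q \right)} = \frac{Q - 155}{u + \frac{1}{-6}} = \frac{-155 + Q}{u - \frac{1}{6}} = \frac{-155 + Q}{- \frac{1}{6} + u}$)
$p{\left(-192,M \right)} - -10908 = \frac{6 \left(-155 + 128\right)}{-1 + 6 \left(-192\right)} - -10908 = 6 \frac{1}{-1 - 1152} \left(-27\right) + 10908 = 6 \frac{1}{-1153} \left(-27\right) + 10908 = 6 \left(- \frac{1}{1153}\right) \left(-27\right) + 10908 = \frac{162}{1153} + 10908 = \frac{12577086}{1153}$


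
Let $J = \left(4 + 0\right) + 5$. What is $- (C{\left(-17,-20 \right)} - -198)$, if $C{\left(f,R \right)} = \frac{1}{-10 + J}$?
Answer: $-197$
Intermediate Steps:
$J = 9$ ($J = 4 + 5 = 9$)
$C{\left(f,R \right)} = -1$ ($C{\left(f,R \right)} = \frac{1}{-10 + 9} = \frac{1}{-1} = -1$)
$- (C{\left(-17,-20 \right)} - -198) = - (-1 - -198) = - (-1 + 198) = \left(-1\right) 197 = -197$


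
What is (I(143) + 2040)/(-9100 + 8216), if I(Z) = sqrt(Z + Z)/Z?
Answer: -30/13 - sqrt(286)/126412 ≈ -2.3078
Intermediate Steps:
I(Z) = sqrt(2)/sqrt(Z) (I(Z) = sqrt(2*Z)/Z = (sqrt(2)*sqrt(Z))/Z = sqrt(2)/sqrt(Z))
(I(143) + 2040)/(-9100 + 8216) = (sqrt(2)/sqrt(143) + 2040)/(-9100 + 8216) = (sqrt(2)*(sqrt(143)/143) + 2040)/(-884) = (sqrt(286)/143 + 2040)*(-1/884) = (2040 + sqrt(286)/143)*(-1/884) = -30/13 - sqrt(286)/126412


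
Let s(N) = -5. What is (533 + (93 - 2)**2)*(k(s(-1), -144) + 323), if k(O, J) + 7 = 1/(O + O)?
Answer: 13921713/5 ≈ 2.7843e+6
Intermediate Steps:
k(O, J) = -7 + 1/(2*O) (k(O, J) = -7 + 1/(O + O) = -7 + 1/(2*O))
(533 + (93 - 2)**2)*(k(s(-1), -144) + 323) = (533 + (93 - 2)**2)*((-7 + (1/2)/(-5)) + 323) = (533 + 91**2)*((-7 + (1/2)*(-1/5)) + 323) = (533 + 8281)*((-7 - 1/10) + 323) = 8814*(-71/10 + 323) = 8814*(3159/10) = 13921713/5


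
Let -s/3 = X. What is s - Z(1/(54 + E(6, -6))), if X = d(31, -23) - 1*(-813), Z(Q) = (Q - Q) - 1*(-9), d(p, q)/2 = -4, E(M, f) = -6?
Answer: -2424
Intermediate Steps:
d(p, q) = -8 (d(p, q) = 2*(-4) = -8)
Z(Q) = 9 (Z(Q) = 0 + 9 = 9)
X = 805 (X = -8 - 1*(-813) = -8 + 813 = 805)
s = -2415 (s = -3*805 = -2415)
s - Z(1/(54 + E(6, -6))) = -2415 - 1*9 = -2415 - 9 = -2424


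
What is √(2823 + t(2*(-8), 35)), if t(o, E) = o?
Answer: √2807 ≈ 52.981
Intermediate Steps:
√(2823 + t(2*(-8), 35)) = √(2823 + 2*(-8)) = √(2823 - 16) = √2807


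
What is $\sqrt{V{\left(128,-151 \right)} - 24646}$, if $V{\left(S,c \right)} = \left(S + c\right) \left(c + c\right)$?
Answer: $10 i \sqrt{177} \approx 133.04 i$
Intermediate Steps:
$V{\left(S,c \right)} = 2 c \left(S + c\right)$ ($V{\left(S,c \right)} = \left(S + c\right) 2 c = 2 c \left(S + c\right)$)
$\sqrt{V{\left(128,-151 \right)} - 24646} = \sqrt{2 \left(-151\right) \left(128 - 151\right) - 24646} = \sqrt{2 \left(-151\right) \left(-23\right) - 24646} = \sqrt{6946 - 24646} = \sqrt{-17700} = 10 i \sqrt{177}$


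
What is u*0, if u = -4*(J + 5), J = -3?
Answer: 0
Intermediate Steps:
u = -8 (u = -4*(-3 + 5) = -4*2 = -8)
u*0 = -8*0 = 0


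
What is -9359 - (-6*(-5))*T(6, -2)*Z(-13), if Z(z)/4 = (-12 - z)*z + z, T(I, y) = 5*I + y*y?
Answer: 96721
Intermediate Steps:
T(I, y) = y**2 + 5*I (T(I, y) = 5*I + y**2 = y**2 + 5*I)
Z(z) = 4*z + 4*z*(-12 - z) (Z(z) = 4*((-12 - z)*z + z) = 4*(z*(-12 - z) + z) = 4*(z + z*(-12 - z)) = 4*z + 4*z*(-12 - z))
-9359 - (-6*(-5))*T(6, -2)*Z(-13) = -9359 - (-6*(-5))*((-2)**2 + 5*6)*(-4*(-13)*(11 - 13)) = -9359 - 30*(4 + 30)*(-4*(-13)*(-2)) = -9359 - 30*34*(-104) = -9359 - 1020*(-104) = -9359 - 1*(-106080) = -9359 + 106080 = 96721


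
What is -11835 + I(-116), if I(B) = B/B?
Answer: -11834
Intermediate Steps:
I(B) = 1
-11835 + I(-116) = -11835 + 1 = -11834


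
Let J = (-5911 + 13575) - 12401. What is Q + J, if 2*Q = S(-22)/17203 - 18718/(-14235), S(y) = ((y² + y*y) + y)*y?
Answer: -1160005974118/244884705 ≈ -4736.9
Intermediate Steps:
S(y) = y*(y + 2*y²) (S(y) = ((y² + y²) + y)*y = (2*y² + y)*y = (y + 2*y²)*y = y*(y + 2*y²))
J = -4737 (J = 7664 - 12401 = -4737)
Q = 12873467/244884705 (Q = (((-22)²*(1 + 2*(-22)))/17203 - 18718/(-14235))/2 = ((484*(1 - 44))*(1/17203) - 18718*(-1/14235))/2 = ((484*(-43))*(1/17203) + 18718/14235)/2 = (-20812*1/17203 + 18718/14235)/2 = (-20812/17203 + 18718/14235)/2 = (½)*(25746934/244884705) = 12873467/244884705 ≈ 0.052570)
Q + J = 12873467/244884705 - 4737 = -1160005974118/244884705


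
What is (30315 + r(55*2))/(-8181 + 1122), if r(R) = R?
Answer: -30425/7059 ≈ -4.3101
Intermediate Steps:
(30315 + r(55*2))/(-8181 + 1122) = (30315 + 55*2)/(-8181 + 1122) = (30315 + 110)/(-7059) = 30425*(-1/7059) = -30425/7059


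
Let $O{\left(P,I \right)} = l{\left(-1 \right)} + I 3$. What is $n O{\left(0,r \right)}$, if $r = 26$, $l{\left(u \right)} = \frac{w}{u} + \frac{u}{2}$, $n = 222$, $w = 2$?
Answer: $16761$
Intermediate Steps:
$l{\left(u \right)} = \frac{u}{2} + \frac{2}{u}$ ($l{\left(u \right)} = \frac{2}{u} + \frac{u}{2} = \frac{u}{2} + \frac{2}{u}$)
$O{\left(P,I \right)} = - \frac{5}{2} + 3 I$ ($O{\left(P,I \right)} = \left(\frac{1}{2} \left(-1\right) + \frac{2}{-1}\right) + I 3 = \left(- \frac{1}{2} + 2 \left(-1\right)\right) + 3 I = \left(- \frac{1}{2} - 2\right) + 3 I = - \frac{5}{2} + 3 I$)
$n O{\left(0,r \right)} = 222 \left(- \frac{5}{2} + 3 \cdot 26\right) = 222 \left(- \frac{5}{2} + 78\right) = 222 \cdot \frac{151}{2} = 16761$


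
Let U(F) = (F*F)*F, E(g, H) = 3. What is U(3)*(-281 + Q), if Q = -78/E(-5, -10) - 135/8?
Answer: -69957/8 ≈ -8744.6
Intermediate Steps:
U(F) = F**3 (U(F) = F**2*F = F**3)
Q = -343/8 (Q = -78/3 - 135/8 = -78*1/3 - 135*1/8 = -26 - 135/8 = -343/8 ≈ -42.875)
U(3)*(-281 + Q) = 3**3*(-281 - 343/8) = 27*(-2591/8) = -69957/8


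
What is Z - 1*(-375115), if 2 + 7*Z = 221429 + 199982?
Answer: 3047214/7 ≈ 4.3532e+5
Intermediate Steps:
Z = 421409/7 (Z = -2/7 + (221429 + 199982)/7 = -2/7 + (⅐)*421411 = -2/7 + 421411/7 = 421409/7 ≈ 60201.)
Z - 1*(-375115) = 421409/7 - 1*(-375115) = 421409/7 + 375115 = 3047214/7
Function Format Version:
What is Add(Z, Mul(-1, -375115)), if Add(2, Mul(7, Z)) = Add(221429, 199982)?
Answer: Rational(3047214, 7) ≈ 4.3532e+5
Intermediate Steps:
Z = Rational(421409, 7) (Z = Add(Rational(-2, 7), Mul(Rational(1, 7), Add(221429, 199982))) = Add(Rational(-2, 7), Mul(Rational(1, 7), 421411)) = Add(Rational(-2, 7), Rational(421411, 7)) = Rational(421409, 7) ≈ 60201.)
Add(Z, Mul(-1, -375115)) = Add(Rational(421409, 7), Mul(-1, -375115)) = Add(Rational(421409, 7), 375115) = Rational(3047214, 7)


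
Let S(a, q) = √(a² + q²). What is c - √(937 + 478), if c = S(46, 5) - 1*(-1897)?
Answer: 1897 + √2141 - √1415 ≈ 1905.7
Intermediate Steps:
c = 1897 + √2141 (c = √(46² + 5²) - 1*(-1897) = √(2116 + 25) + 1897 = √2141 + 1897 = 1897 + √2141 ≈ 1943.3)
c - √(937 + 478) = (1897 + √2141) - √(937 + 478) = (1897 + √2141) - √1415 = 1897 + √2141 - √1415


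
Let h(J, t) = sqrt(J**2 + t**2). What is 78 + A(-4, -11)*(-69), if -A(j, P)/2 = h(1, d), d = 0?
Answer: 216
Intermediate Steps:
A(j, P) = -2 (A(j, P) = -2*sqrt(1**2 + 0**2) = -2*sqrt(1 + 0) = -2*sqrt(1) = -2*1 = -2)
78 + A(-4, -11)*(-69) = 78 - 2*(-69) = 78 + 138 = 216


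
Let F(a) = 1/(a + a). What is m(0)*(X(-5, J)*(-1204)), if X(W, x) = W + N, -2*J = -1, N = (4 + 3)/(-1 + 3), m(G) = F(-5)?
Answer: -903/5 ≈ -180.60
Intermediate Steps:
F(a) = 1/(2*a)
m(G) = -⅒ (m(G) = (½)/(-5) = (½)*(-⅕) = -⅒)
N = 7/2 ≈ 3.5000
J = ½ (J = -½*(-1) = ½ ≈ 0.50000)
X(W, x) = 7/2 + W (X(W, x) = W + 7/2 = 7/2 + W)
m(0)*(X(-5, J)*(-1204)) = -(7/2 - 5)*(-1204)/10 = -(-3)*(-1204)/20 = -⅒*1806 = -903/5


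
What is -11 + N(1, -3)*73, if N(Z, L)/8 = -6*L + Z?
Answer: 11085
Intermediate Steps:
N(Z, L) = -48*L + 8*Z (N(Z, L) = 8*(-6*L + Z) = 8*(Z - 6*L) = -48*L + 8*Z)
-11 + N(1, -3)*73 = -11 + (-48*(-3) + 8*1)*73 = -11 + (144 + 8)*73 = -11 + 152*73 = -11 + 11096 = 11085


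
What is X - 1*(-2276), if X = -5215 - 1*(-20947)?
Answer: 18008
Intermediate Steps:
X = 15732 (X = -5215 + 20947 = 15732)
X - 1*(-2276) = 15732 - 1*(-2276) = 15732 + 2276 = 18008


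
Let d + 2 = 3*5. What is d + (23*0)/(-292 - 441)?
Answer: 13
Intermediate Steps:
d = 13 (d = -2 + 3*5 = -2 + 15 = 13)
d + (23*0)/(-292 - 441) = 13 + (23*0)/(-292 - 441) = 13 + 0/(-733) = 13 + 0*(-1/733) = 13 + 0 = 13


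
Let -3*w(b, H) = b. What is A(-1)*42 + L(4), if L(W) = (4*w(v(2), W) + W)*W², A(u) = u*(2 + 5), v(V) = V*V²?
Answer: -1202/3 ≈ -400.67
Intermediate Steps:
v(V) = V³
w(b, H) = -b/3
A(u) = 7*u (A(u) = u*7 = 7*u)
L(W) = W²*(-32/3 + W) (L(W) = (4*(-⅓*2³) + W)*W² = (4*(-⅓*8) + W)*W² = (4*(-8/3) + W)*W² = (-32/3 + W)*W² = W²*(-32/3 + W))
A(-1)*42 + L(4) = (7*(-1))*42 + 4²*(-32/3 + 4) = -7*42 + 16*(-20/3) = -294 - 320/3 = -1202/3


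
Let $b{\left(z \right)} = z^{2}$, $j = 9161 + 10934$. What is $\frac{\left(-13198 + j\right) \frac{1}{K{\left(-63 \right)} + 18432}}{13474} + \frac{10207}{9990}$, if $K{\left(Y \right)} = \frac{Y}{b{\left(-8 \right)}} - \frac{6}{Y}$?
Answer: $\frac{1703441592244027}{1667181243716190} \approx 1.0217$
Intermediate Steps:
$j = 20095$
$K{\left(Y \right)} = - \frac{6}{Y} + \frac{Y}{64}$ ($K{\left(Y \right)} = \frac{Y}{\left(-8\right)^{2}} - \frac{6}{Y} = \frac{Y}{64} - \frac{6}{Y} = - \frac{6}{Y} + \frac{Y}{64}$)
$\frac{\left(-13198 + j\right) \frac{1}{K{\left(-63 \right)} + 18432}}{13474} + \frac{10207}{9990} = \frac{\left(-13198 + 20095\right) \frac{1}{\left(- \frac{6}{-63} + \frac{1}{64} \left(-63\right)\right) + 18432}}{13474} + \frac{10207}{9990} = \frac{6897}{\left(\left(-6\right) \left(- \frac{1}{63}\right) - \frac{63}{64}\right) + 18432} \cdot \frac{1}{13474} + 10207 \cdot \frac{1}{9990} = \frac{6897}{\left(\frac{2}{21} - \frac{63}{64}\right) + 18432} \cdot \frac{1}{13474} + \frac{10207}{9990} = \frac{6897}{- \frac{1195}{1344} + 18432} \cdot \frac{1}{13474} + \frac{10207}{9990} = \frac{6897}{\frac{24771413}{1344}} \cdot \frac{1}{13474} + \frac{10207}{9990} = 6897 \cdot \frac{1344}{24771413} \cdot \frac{1}{13474} + \frac{10207}{9990} = \frac{9269568}{24771413} \cdot \frac{1}{13474} + \frac{10207}{9990} = \frac{4634784}{166885009381} + \frac{10207}{9990} = \frac{1703441592244027}{1667181243716190}$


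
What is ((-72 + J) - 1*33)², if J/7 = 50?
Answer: 60025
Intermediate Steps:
J = 350 (J = 7*50 = 350)
((-72 + J) - 1*33)² = ((-72 + 350) - 1*33)² = (278 - 33)² = 245² = 60025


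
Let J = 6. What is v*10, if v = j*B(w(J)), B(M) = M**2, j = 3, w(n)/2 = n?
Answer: 4320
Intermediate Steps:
w(n) = 2*n
v = 432 (v = 3*(2*6)**2 = 3*12**2 = 3*144 = 432)
v*10 = 432*10 = 4320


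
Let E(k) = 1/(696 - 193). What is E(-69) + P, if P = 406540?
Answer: 204489621/503 ≈ 4.0654e+5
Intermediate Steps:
E(k) = 1/503
E(-69) + P = 1/503 + 406540 = 204489621/503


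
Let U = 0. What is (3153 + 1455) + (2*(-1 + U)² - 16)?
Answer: 4594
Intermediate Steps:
(3153 + 1455) + (2*(-1 + U)² - 16) = (3153 + 1455) + (2*(-1 + 0)² - 16) = 4608 + (2*(-1)² - 16) = 4608 + (2*1 - 16) = 4608 + (2 - 16) = 4608 - 14 = 4594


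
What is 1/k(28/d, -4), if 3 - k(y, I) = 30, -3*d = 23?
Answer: -1/27 ≈ -0.037037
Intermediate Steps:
d = -23/3 (d = -1/3*23 = -23/3 ≈ -7.6667)
k(y, I) = -27 (k(y, I) = 3 - 1*30 = 3 - 30 = -27)
1/k(28/d, -4) = 1/(-27) = -1/27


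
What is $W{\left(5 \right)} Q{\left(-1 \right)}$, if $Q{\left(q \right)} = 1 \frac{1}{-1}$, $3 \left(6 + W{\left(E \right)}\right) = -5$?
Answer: $\frac{23}{3} \approx 7.6667$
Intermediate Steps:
$W{\left(E \right)} = - \frac{23}{3}$ ($W{\left(E \right)} = -6 + \frac{1}{3} \left(-5\right) = -6 - \frac{5}{3} = - \frac{23}{3}$)
$Q{\left(q \right)} = -1$ ($Q{\left(q \right)} = 1 \left(-1\right) = -1$)
$W{\left(5 \right)} Q{\left(-1 \right)} = \left(- \frac{23}{3}\right) \left(-1\right) = \frac{23}{3}$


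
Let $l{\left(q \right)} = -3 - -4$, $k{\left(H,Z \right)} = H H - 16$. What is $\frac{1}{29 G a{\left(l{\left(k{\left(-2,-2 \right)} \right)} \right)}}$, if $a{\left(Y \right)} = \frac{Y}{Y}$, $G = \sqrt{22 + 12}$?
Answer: $\frac{\sqrt{34}}{986} \approx 0.0059137$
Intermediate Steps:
$k{\left(H,Z \right)} = -16 + H^{2}$ ($k{\left(H,Z \right)} = H^{2} - 16 = -16 + H^{2}$)
$G = \sqrt{34} \approx 5.8309$
$l{\left(q \right)} = 1$ ($l{\left(q \right)} = -3 + 4 = 1$)
$a{\left(Y \right)} = 1$
$\frac{1}{29 G a{\left(l{\left(k{\left(-2,-2 \right)} \right)} \right)}} = \frac{1}{29 \sqrt{34} \cdot 1} = \frac{1}{29 \sqrt{34}} = \frac{\sqrt{34}}{986}$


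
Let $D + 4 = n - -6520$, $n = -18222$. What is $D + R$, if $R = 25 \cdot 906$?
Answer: $10944$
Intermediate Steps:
$D = -11706$ ($D = -4 - 11702 = -11706$)
$R = 22650$
$D + R = -11706 + 22650 = 10944$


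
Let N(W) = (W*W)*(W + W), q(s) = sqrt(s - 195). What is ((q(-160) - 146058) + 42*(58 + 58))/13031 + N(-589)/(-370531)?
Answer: 5273103265312/4828389461 + I*sqrt(355)/13031 ≈ 1092.1 + 0.0014459*I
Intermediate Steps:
q(s) = sqrt(-195 + s)
N(W) = 2*W**3 (N(W) = W**2*(2*W) = 2*W**3)
((q(-160) - 146058) + 42*(58 + 58))/13031 + N(-589)/(-370531) = ((sqrt(-195 - 160) - 146058) + 42*(58 + 58))/13031 + (2*(-589)**3)/(-370531) = ((sqrt(-355) - 146058) + 42*116)*(1/13031) + (2*(-204336469))*(-1/370531) = ((I*sqrt(355) - 146058) + 4872)*(1/13031) - 408672938*(-1/370531) = ((-146058 + I*sqrt(355)) + 4872)*(1/13031) + 408672938/370531 = (-141186 + I*sqrt(355))*(1/13031) + 408672938/370531 = (-141186/13031 + I*sqrt(355)/13031) + 408672938/370531 = 5273103265312/4828389461 + I*sqrt(355)/13031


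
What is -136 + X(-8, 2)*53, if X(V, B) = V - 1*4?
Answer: -772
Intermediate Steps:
X(V, B) = -4 + V (X(V, B) = V - 4 = -4 + V)
-136 + X(-8, 2)*53 = -136 + (-4 - 8)*53 = -136 - 12*53 = -136 - 636 = -772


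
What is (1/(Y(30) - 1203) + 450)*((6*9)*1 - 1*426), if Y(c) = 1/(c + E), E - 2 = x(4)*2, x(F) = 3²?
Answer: -10068924000/60149 ≈ -1.6740e+5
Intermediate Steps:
x(F) = 9
E = 20 (E = 2 + 9*2 = 2 + 18 = 20)
Y(c) = 1/(20 + c) (Y(c) = 1/(c + 20) = 1/(20 + c))
(1/(Y(30) - 1203) + 450)*((6*9)*1 - 1*426) = (1/(1/(20 + 30) - 1203) + 450)*((6*9)*1 - 1*426) = (1/(1/50 - 1203) + 450)*(54*1 - 426) = (1/(1/50 - 1203) + 450)*(54 - 426) = (1/(-60149/50) + 450)*(-372) = (-50/60149 + 450)*(-372) = (27067000/60149)*(-372) = -10068924000/60149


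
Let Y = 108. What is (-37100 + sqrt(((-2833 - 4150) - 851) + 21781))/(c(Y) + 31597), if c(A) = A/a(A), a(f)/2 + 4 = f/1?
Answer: -1929200/1643071 + 52*sqrt(13947)/1643071 ≈ -1.1704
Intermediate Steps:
a(f) = -8 + 2*f (a(f) = -8 + 2*(f/1) = -8 + 2*(f*1) = -8 + 2*f)
c(A) = A/(-8 + 2*A)
(-37100 + sqrt(((-2833 - 4150) - 851) + 21781))/(c(Y) + 31597) = (-37100 + sqrt(((-2833 - 4150) - 851) + 21781))/((1/2)*108/(-4 + 108) + 31597) = (-37100 + sqrt((-6983 - 851) + 21781))/((1/2)*108/104 + 31597) = (-37100 + sqrt(-7834 + 21781))/((1/2)*108*(1/104) + 31597) = (-37100 + sqrt(13947))/(27/52 + 31597) = (-37100 + sqrt(13947))/(1643071/52) = (-37100 + sqrt(13947))*(52/1643071) = -1929200/1643071 + 52*sqrt(13947)/1643071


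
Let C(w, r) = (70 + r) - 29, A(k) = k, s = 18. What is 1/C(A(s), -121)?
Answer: -1/80 ≈ -0.012500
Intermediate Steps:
C(w, r) = 41 + r
1/C(A(s), -121) = 1/(41 - 121) = 1/(-80) = -1/80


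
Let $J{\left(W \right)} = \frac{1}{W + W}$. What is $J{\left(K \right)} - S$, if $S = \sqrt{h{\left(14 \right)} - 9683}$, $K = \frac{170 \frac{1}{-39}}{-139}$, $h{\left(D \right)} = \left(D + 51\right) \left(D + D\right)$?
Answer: $\frac{5421}{340} - i \sqrt{7863} \approx 15.944 - 88.674 i$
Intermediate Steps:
$h{\left(D \right)} = 2 D \left(51 + D\right)$ ($h{\left(D \right)} = \left(51 + D\right) 2 D = 2 D \left(51 + D\right)$)
$K = \frac{170}{5421}$ ($K = 170 \left(- \frac{1}{39}\right) \left(- \frac{1}{139}\right) = \left(- \frac{170}{39}\right) \left(- \frac{1}{139}\right) = \frac{170}{5421} \approx 0.03136$)
$S = i \sqrt{7863}$ ($S = \sqrt{2 \cdot 14 \left(51 + 14\right) - 9683} = \sqrt{2 \cdot 14 \cdot 65 - 9683} = \sqrt{1820 - 9683} = \sqrt{-7863} = i \sqrt{7863} \approx 88.674 i$)
$J{\left(W \right)} = \frac{1}{2 W}$
$J{\left(K \right)} - S = \frac{1}{2 \cdot \frac{170}{5421}} - i \sqrt{7863} = \frac{1}{2} \cdot \frac{5421}{170} - i \sqrt{7863} = \frac{5421}{340} - i \sqrt{7863}$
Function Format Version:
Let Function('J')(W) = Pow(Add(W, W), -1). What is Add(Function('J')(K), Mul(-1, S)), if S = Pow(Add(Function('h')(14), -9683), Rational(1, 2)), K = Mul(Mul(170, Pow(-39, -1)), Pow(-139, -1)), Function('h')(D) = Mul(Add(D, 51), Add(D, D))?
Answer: Add(Rational(5421, 340), Mul(-1, I, Pow(7863, Rational(1, 2)))) ≈ Add(15.944, Mul(-88.674, I))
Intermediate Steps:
Function('h')(D) = Mul(2, D, Add(51, D)) (Function('h')(D) = Mul(Add(51, D), Mul(2, D)) = Mul(2, D, Add(51, D)))
K = Rational(170, 5421) (K = Mul(Mul(170, Rational(-1, 39)), Rational(-1, 139)) = Mul(Rational(-170, 39), Rational(-1, 139)) = Rational(170, 5421) ≈ 0.031360)
S = Mul(I, Pow(7863, Rational(1, 2))) (S = Pow(Add(Mul(2, 14, Add(51, 14)), -9683), Rational(1, 2)) = Pow(Add(Mul(2, 14, 65), -9683), Rational(1, 2)) = Pow(Add(1820, -9683), Rational(1, 2)) = Pow(-7863, Rational(1, 2)) = Mul(I, Pow(7863, Rational(1, 2))) ≈ Mul(88.674, I))
Function('J')(W) = Mul(Rational(1, 2), Pow(W, -1)) (Function('J')(W) = Pow(Mul(2, W), -1) = Mul(Rational(1, 2), Pow(W, -1)))
Add(Function('J')(K), Mul(-1, S)) = Add(Mul(Rational(1, 2), Pow(Rational(170, 5421), -1)), Mul(-1, Mul(I, Pow(7863, Rational(1, 2))))) = Add(Mul(Rational(1, 2), Rational(5421, 170)), Mul(-1, I, Pow(7863, Rational(1, 2)))) = Add(Rational(5421, 340), Mul(-1, I, Pow(7863, Rational(1, 2))))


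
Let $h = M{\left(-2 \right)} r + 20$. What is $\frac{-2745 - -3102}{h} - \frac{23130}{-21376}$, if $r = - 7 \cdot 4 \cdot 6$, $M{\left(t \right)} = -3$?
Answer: $\frac{2468919}{1400128} \approx 1.7634$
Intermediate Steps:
$r = -168$ ($r = \left(-7\right) 24 = -168$)
$h = 524$ ($h = \left(-3\right) \left(-168\right) + 20 = 504 + 20 = 524$)
$\frac{-2745 - -3102}{h} - \frac{23130}{-21376} = \frac{-2745 - -3102}{524} - \frac{23130}{-21376} = \left(-2745 + 3102\right) \frac{1}{524} - - \frac{11565}{10688} = 357 \cdot \frac{1}{524} + \frac{11565}{10688} = \frac{357}{524} + \frac{11565}{10688} = \frac{2468919}{1400128}$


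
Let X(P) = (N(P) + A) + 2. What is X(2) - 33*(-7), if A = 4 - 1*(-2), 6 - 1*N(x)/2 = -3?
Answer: 257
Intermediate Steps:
N(x) = 18 (N(x) = 12 - 2*(-3) = 12 + 6 = 18)
A = 6 (A = 4 + 2 = 6)
X(P) = 26 (X(P) = (18 + 6) + 2 = 24 + 2 = 26)
X(2) - 33*(-7) = 26 - 33*(-7) = 26 - 1*(-231) = 26 + 231 = 257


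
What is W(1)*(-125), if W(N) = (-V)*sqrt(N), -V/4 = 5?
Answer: -2500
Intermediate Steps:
V = -20 (V = -4*5 = -20)
W(N) = 20*sqrt(N) (W(N) = (-1*(-20))*sqrt(N) = 20*sqrt(N))
W(1)*(-125) = (20*sqrt(1))*(-125) = (20*1)*(-125) = 20*(-125) = -2500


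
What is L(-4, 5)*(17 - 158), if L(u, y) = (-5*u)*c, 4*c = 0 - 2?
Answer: 1410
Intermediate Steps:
c = -½ (c = (0 - 2)/4 = (¼)*(-2) = -½ ≈ -0.50000)
L(u, y) = 5*u/2 (L(u, y) = -5*u*(-½) = 5*u/2)
L(-4, 5)*(17 - 158) = ((5/2)*(-4))*(17 - 158) = -10*(-141) = 1410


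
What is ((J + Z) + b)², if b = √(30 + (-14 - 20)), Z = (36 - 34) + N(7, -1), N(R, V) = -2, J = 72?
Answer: 5180 + 288*I ≈ 5180.0 + 288.0*I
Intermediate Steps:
Z = 0 (Z = (36 - 34) - 2 = 2 - 2 = 0)
b = 2*I (b = √(30 - 34) = √(-4) = 2*I ≈ 2.0*I)
((J + Z) + b)² = ((72 + 0) + 2*I)² = (72 + 2*I)²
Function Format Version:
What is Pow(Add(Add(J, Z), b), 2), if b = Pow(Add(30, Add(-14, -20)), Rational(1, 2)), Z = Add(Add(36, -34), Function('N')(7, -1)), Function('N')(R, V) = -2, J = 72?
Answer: Add(5180, Mul(288, I)) ≈ Add(5180.0, Mul(288.00, I))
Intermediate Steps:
Z = 0 (Z = Add(Add(36, -34), -2) = Add(2, -2) = 0)
b = Mul(2, I) (b = Pow(Add(30, -34), Rational(1, 2)) = Pow(-4, Rational(1, 2)) = Mul(2, I) ≈ Mul(2.0000, I))
Pow(Add(Add(J, Z), b), 2) = Pow(Add(Add(72, 0), Mul(2, I)), 2) = Pow(Add(72, Mul(2, I)), 2)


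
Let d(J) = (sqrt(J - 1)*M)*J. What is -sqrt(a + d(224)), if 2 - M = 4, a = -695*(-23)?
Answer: -sqrt(15985 - 448*sqrt(223)) ≈ -96.410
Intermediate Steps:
a = 15985
M = -2 (M = 2 - 1*4 = 2 - 4 = -2)
d(J) = -2*J*sqrt(-1 + J) (d(J) = (sqrt(J - 1)*(-2))*J = (sqrt(-1 + J)*(-2))*J = (-2*sqrt(-1 + J))*J = -2*J*sqrt(-1 + J))
-sqrt(a + d(224)) = -sqrt(15985 - 2*224*sqrt(-1 + 224)) = -sqrt(15985 - 2*224*sqrt(223)) = -sqrt(15985 - 448*sqrt(223))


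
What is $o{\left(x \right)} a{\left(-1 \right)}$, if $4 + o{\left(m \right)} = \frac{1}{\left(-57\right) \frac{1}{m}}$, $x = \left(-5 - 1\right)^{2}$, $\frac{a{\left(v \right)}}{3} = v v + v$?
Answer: $0$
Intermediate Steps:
$a{\left(v \right)} = 3 v + 3 v^{2}$ ($a{\left(v \right)} = 3 \left(v v + v\right) = 3 \left(v^{2} + v\right) = 3 \left(v + v^{2}\right) = 3 v + 3 v^{2}$)
$x = 36$ ($x = \left(-6\right)^{2} = 36$)
$o{\left(m \right)} = -4 - \frac{m}{57}$ ($o{\left(m \right)} = -4 + \frac{1}{\left(-57\right) \frac{1}{m}} = -4 - \frac{m}{57}$)
$o{\left(x \right)} a{\left(-1 \right)} = \left(-4 - \frac{12}{19}\right) 3 \left(-1\right) \left(1 - 1\right) = \left(-4 - \frac{12}{19}\right) 3 \left(-1\right) 0 = \left(- \frac{88}{19}\right) 0 = 0$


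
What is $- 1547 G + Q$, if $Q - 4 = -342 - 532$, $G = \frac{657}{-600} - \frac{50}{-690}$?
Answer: $\frac{9823717}{13800} \approx 711.86$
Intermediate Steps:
$G = - \frac{14111}{13800}$ ($G = 657 \left(- \frac{1}{600}\right) - - \frac{5}{69} = - \frac{219}{200} + \frac{5}{69} = - \frac{14111}{13800} \approx -1.0225$)
$Q = -870$ ($Q = 4 - 874 = -870$)
$- 1547 G + Q = \left(-1547\right) \left(- \frac{14111}{13800}\right) - 870 = \frac{21829717}{13800} - 870 = \frac{9823717}{13800}$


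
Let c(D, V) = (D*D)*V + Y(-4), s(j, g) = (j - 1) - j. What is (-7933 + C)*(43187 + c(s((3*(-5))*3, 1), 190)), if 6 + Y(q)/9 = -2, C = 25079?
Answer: 742507530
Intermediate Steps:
Y(q) = -72 (Y(q) = -54 + 9*(-2) = -54 - 18 = -72)
s(j, g) = -1 (s(j, g) = (-1 + j) - j = -1)
c(D, V) = -72 + V*D² (c(D, V) = (D*D)*V - 72 = D²*V - 72 = V*D² - 72 = -72 + V*D²)
(-7933 + C)*(43187 + c(s((3*(-5))*3, 1), 190)) = (-7933 + 25079)*(43187 + (-72 + 190*(-1)²)) = 17146*(43187 + (-72 + 190*1)) = 17146*(43187 + (-72 + 190)) = 17146*(43187 + 118) = 17146*43305 = 742507530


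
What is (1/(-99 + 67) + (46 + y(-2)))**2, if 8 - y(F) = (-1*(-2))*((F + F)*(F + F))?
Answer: 494209/1024 ≈ 482.63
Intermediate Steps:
y(F) = 8 - 8*F**2 (y(F) = 8 - (-1*(-2))*(F + F)*(F + F) = 8 - 2*(2*F)*(2*F) = 8 - 2*4*F**2 = 8 - 8*F**2)
(1/(-99 + 67) + (46 + y(-2)))**2 = (1/(-99 + 67) + (46 + (8 - 8*(-2)**2)))**2 = (1/(-32) + (46 + (8 - 8*4)))**2 = (-1/32 + (46 + (8 - 32)))**2 = (-1/32 + (46 - 24))**2 = (-1/32 + 22)**2 = (703/32)**2 = 494209/1024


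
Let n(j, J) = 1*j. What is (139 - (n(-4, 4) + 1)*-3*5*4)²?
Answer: 1681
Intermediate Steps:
n(j, J) = j
(139 - (n(-4, 4) + 1)*-3*5*4)² = (139 - (-4 + 1)*-3*5*4)² = (139 - (-3)*(-15*4))² = (139 - (-3)*(-60))² = (139 - 1*180)² = (139 - 180)² = (-41)² = 1681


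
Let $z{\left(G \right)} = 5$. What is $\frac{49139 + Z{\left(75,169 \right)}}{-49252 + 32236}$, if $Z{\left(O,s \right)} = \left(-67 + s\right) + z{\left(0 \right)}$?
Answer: $- \frac{24623}{8508} \approx -2.8941$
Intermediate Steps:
$Z{\left(O,s \right)} = -62 + s$ ($Z{\left(O,s \right)} = \left(-67 + s\right) + 5 = -62 + s$)
$\frac{49139 + Z{\left(75,169 \right)}}{-49252 + 32236} = \frac{49139 + \left(-62 + 169\right)}{-49252 + 32236} = \frac{49139 + 107}{-17016} = 49246 \left(- \frac{1}{17016}\right) = - \frac{24623}{8508}$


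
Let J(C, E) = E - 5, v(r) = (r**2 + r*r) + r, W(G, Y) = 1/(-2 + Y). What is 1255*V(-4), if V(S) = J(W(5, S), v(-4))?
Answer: 28865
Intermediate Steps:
v(r) = r + 2*r**2 (v(r) = (r**2 + r**2) + r = 2*r**2 + r = r + 2*r**2)
J(C, E) = -5 + E
V(S) = 23 (V(S) = -5 - 4*(1 + 2*(-4)) = -5 - 4*(1 - 8) = -5 - 4*(-7) = -5 + 28 = 23)
1255*V(-4) = 1255*23 = 28865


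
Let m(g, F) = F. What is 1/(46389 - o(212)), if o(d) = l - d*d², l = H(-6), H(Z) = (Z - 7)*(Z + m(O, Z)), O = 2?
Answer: 1/9574361 ≈ 1.0445e-7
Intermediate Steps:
H(Z) = 2*Z*(-7 + Z) (H(Z) = (Z - 7)*(Z + Z) = (-7 + Z)*(2*Z) = 2*Z*(-7 + Z))
l = 156 (l = 2*(-6)*(-7 - 6) = 2*(-6)*(-13) = 156)
o(d) = 156 - d³ (o(d) = 156 - d*d² = 156 - d³)
1/(46389 - o(212)) = 1/(46389 - (156 - 1*212³)) = 1/(46389 - (156 - 1*9528128)) = 1/(46389 - (156 - 9528128)) = 1/(46389 - 1*(-9527972)) = 1/(46389 + 9527972) = 1/9574361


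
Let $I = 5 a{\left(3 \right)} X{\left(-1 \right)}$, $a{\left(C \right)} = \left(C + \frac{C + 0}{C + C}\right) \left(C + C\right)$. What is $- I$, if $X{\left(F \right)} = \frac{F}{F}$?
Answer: $-105$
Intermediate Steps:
$a{\left(C \right)} = 2 C \left(\frac{1}{2} + C\right)$ ($a{\left(C \right)} = \left(C + \frac{C}{2 C}\right) 2 C = \left(C + C \frac{1}{2 C}\right) 2 C = \left(C + \frac{1}{2}\right) 2 C = \left(\frac{1}{2} + C\right) 2 C = 2 C \left(\frac{1}{2} + C\right)$)
$X{\left(F \right)} = 1$
$I = 105$ ($I = 5 \cdot 3 \left(1 + 2 \cdot 3\right) 1 = 5 \cdot 3 \left(1 + 6\right) 1 = 5 \cdot 3 \cdot 7 \cdot 1 = 5 \cdot 21 \cdot 1 = 105 \cdot 1 = 105$)
$- I = \left(-1\right) 105 = -105$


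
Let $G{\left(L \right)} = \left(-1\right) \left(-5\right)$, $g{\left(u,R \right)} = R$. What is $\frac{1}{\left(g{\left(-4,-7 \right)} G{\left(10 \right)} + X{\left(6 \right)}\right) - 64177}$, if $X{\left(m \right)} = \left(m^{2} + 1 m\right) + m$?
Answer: $- \frac{1}{64164} \approx -1.5585 \cdot 10^{-5}$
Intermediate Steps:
$G{\left(L \right)} = 5$
$X{\left(m \right)} = m^{2} + 2 m$ ($X{\left(m \right)} = \left(m^{2} + m\right) + m = \left(m + m^{2}\right) + m = m^{2} + 2 m$)
$\frac{1}{\left(g{\left(-4,-7 \right)} G{\left(10 \right)} + X{\left(6 \right)}\right) - 64177} = \frac{1}{\left(\left(-7\right) 5 + 6 \left(2 + 6\right)\right) - 64177} = \frac{1}{\left(-35 + 6 \cdot 8\right) - 64177} = \frac{1}{\left(-35 + 48\right) - 64177} = \frac{1}{13 - 64177} = \frac{1}{-64164} = - \frac{1}{64164}$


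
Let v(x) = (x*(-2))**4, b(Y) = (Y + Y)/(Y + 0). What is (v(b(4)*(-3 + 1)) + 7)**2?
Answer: 16834609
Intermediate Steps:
b(Y) = 2 (b(Y) = (2*Y)/Y = 2)
v(x) = 16*x**4 (v(x) = (-2*x)**4 = 16*x**4)
(v(b(4)*(-3 + 1)) + 7)**2 = (16*(2*(-3 + 1))**4 + 7)**2 = (16*(2*(-2))**4 + 7)**2 = (16*(-4)**4 + 7)**2 = (16*256 + 7)**2 = (4096 + 7)**2 = 4103**2 = 16834609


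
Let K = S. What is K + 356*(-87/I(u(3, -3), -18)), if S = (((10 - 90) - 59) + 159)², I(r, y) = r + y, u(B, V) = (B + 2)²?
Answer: -28172/7 ≈ -4024.6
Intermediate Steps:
u(B, V) = (2 + B)²
S = 400 (S = ((-80 - 59) + 159)² = (-139 + 159)² = 20² = 400)
K = 400
K + 356*(-87/I(u(3, -3), -18)) = 400 + 356*(-87/((2 + 3)² - 18)) = 400 + 356*(-87/(5² - 18)) = 400 + 356*(-87/(25 - 18)) = 400 + 356*(-87/7) = 400 - 30972/7 = -28172/7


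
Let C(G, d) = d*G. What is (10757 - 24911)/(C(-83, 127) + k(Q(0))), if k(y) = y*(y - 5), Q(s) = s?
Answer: 14154/10541 ≈ 1.3428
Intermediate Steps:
C(G, d) = G*d
k(y) = y*(-5 + y)
(10757 - 24911)/(C(-83, 127) + k(Q(0))) = (10757 - 24911)/(-83*127 + 0*(-5 + 0)) = -14154/(-10541 + 0*(-5)) = -14154/(-10541 + 0) = -14154/(-10541) = -14154*(-1/10541) = 14154/10541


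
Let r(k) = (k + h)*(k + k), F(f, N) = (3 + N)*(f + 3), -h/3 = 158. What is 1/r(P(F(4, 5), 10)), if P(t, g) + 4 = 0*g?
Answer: 1/3824 ≈ 0.00026151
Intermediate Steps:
h = -474 (h = -3*158 = -474)
F(f, N) = (3 + N)*(3 + f)
P(t, g) = -4 (P(t, g) = -4 + 0*g = -4 + 0 = -4)
r(k) = 2*k*(-474 + k) (r(k) = (k - 474)*(k + k) = (-474 + k)*(2*k) = 2*k*(-474 + k))
1/r(P(F(4, 5), 10)) = 1/(2*(-4)*(-474 - 4)) = 1/(2*(-4)*(-478)) = 1/3824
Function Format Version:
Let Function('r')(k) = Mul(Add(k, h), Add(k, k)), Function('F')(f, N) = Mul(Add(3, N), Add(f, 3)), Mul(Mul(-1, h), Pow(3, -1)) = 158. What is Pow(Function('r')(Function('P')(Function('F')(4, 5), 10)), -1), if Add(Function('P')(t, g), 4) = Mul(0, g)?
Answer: Rational(1, 3824) ≈ 0.00026151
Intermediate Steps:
h = -474 (h = Mul(-3, 158) = -474)
Function('F')(f, N) = Mul(Add(3, N), Add(3, f))
Function('P')(t, g) = -4 (Function('P')(t, g) = Add(-4, Mul(0, g)) = Add(-4, 0) = -4)
Function('r')(k) = Mul(2, k, Add(-474, k)) (Function('r')(k) = Mul(Add(k, -474), Add(k, k)) = Mul(Add(-474, k), Mul(2, k)) = Mul(2, k, Add(-474, k)))
Pow(Function('r')(Function('P')(Function('F')(4, 5), 10)), -1) = Pow(Mul(2, -4, Add(-474, -4)), -1) = Pow(Mul(2, -4, -478), -1) = Pow(3824, -1) = Rational(1, 3824)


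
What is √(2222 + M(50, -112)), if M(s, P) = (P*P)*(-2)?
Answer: I*√22866 ≈ 151.22*I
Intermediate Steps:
M(s, P) = -2*P² (M(s, P) = P²*(-2) = -2*P²)
√(2222 + M(50, -112)) = √(2222 - 2*(-112)²) = √(2222 - 2*12544) = √(2222 - 25088) = √(-22866) = I*√22866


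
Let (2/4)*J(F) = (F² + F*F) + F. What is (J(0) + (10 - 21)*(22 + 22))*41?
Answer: -19844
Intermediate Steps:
J(F) = 2*F + 4*F² (J(F) = 2*((F² + F*F) + F) = 2*((F² + F²) + F) = 2*(2*F² + F) = 2*(F + 2*F²) = 2*F + 4*F²)
(J(0) + (10 - 21)*(22 + 22))*41 = (2*0*(1 + 2*0) + (10 - 21)*(22 + 22))*41 = (2*0*(1 + 0) - 11*44)*41 = (2*0*1 - 484)*41 = (0 - 484)*41 = -484*41 = -19844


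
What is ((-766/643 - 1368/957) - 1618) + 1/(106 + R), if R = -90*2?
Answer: -24599053349/15178658 ≈ -1620.6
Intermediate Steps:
R = -180
((-766/643 - 1368/957) - 1618) + 1/(106 + R) = ((-766/643 - 1368/957) - 1618) + 1/(106 - 180) = ((-766*1/643 - 1368*1/957) - 1618) + 1/(-74) = ((-766/643 - 456/319) - 1618) - 1/74 = (-537562/205117 - 1618) - 1/74 = -332416868/205117 - 1/74 = -24599053349/15178658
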